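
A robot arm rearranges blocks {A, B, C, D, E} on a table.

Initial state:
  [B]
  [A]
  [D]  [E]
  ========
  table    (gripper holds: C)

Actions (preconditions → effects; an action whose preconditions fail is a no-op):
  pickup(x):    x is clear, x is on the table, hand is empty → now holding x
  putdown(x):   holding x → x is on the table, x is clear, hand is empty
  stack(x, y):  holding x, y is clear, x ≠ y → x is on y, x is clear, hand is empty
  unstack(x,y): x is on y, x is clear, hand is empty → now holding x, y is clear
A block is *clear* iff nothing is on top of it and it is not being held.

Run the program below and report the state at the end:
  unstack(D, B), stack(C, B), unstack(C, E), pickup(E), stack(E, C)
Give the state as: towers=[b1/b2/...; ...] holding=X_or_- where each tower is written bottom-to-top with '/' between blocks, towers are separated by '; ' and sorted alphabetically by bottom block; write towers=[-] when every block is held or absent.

step 1 (unstack(D, B)) [no-op]: towers=[D/A/B; E] holding=C
step 2 (stack(C, B)): towers=[D/A/B/C; E] holding=-
step 3 (unstack(C, E)) [no-op]: towers=[D/A/B/C; E] holding=-
step 4 (pickup(E)): towers=[D/A/B/C] holding=E
step 5 (stack(E, C)): towers=[D/A/B/C/E] holding=-

towers=[D/A/B/C/E] holding=-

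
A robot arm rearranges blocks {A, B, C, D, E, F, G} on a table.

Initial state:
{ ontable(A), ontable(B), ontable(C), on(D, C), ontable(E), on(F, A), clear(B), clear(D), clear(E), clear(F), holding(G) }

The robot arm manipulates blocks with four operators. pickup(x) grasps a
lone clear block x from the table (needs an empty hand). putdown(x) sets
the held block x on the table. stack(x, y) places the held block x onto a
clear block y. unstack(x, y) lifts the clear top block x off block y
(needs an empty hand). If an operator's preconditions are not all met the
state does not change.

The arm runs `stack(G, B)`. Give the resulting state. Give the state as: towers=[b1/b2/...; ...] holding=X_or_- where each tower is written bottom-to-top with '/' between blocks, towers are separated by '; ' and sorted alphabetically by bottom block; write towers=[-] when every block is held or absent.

before: towers=[A/F; B; C/D; E] holding=G
pre[stack(G, B)]: holding(G) ✓, clear(B) ✓, G≠B ✓
all met → apply stack(G, B)
after:  towers=[A/F; B/G; C/D; E] holding=-

towers=[A/F; B/G; C/D; E] holding=-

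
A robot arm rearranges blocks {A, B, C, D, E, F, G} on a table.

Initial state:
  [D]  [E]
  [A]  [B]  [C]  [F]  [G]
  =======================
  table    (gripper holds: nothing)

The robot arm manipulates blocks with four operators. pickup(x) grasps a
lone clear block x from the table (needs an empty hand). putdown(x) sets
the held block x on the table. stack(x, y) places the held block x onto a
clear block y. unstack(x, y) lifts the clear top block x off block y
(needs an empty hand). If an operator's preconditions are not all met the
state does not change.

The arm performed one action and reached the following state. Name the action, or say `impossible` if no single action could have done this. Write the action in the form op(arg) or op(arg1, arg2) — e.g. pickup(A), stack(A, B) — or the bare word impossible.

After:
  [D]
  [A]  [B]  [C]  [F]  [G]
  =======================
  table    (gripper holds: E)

unstack(E, B)

target: towers=[A/D; B; C; F; G] holding=E
         pickup(F) → towers=[A/D; B/E; C; G] holding=F
         pickup(G) → towers=[A/D; B/E; C; F] holding=G
     unstack(D, A) → towers=[A; B/E; C; F; G] holding=D
     unstack(E, B) → towers=[A/D; B; C; F; G] holding=E  ← match
         pickup(C) → towers=[A/D; B/E; F; G] holding=C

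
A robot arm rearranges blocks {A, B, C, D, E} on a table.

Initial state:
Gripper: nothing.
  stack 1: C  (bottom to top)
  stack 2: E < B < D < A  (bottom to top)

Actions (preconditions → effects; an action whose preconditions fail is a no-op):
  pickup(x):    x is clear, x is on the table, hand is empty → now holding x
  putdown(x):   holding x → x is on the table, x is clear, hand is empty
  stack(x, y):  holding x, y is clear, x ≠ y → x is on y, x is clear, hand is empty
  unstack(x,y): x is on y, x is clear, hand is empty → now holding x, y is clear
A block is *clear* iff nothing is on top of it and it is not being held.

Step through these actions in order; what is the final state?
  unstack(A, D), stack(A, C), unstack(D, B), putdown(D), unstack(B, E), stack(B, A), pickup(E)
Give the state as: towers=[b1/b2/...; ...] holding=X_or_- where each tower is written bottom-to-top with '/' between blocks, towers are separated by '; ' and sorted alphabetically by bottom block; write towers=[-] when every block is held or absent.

towers=[C/A/B; D] holding=E

step 1 (unstack(A, D)): towers=[C; E/B/D] holding=A
step 2 (stack(A, C)): towers=[C/A; E/B/D] holding=-
step 3 (unstack(D, B)): towers=[C/A; E/B] holding=D
step 4 (putdown(D)): towers=[C/A; D; E/B] holding=-
step 5 (unstack(B, E)): towers=[C/A; D; E] holding=B
step 6 (stack(B, A)): towers=[C/A/B; D; E] holding=-
step 7 (pickup(E)): towers=[C/A/B; D] holding=E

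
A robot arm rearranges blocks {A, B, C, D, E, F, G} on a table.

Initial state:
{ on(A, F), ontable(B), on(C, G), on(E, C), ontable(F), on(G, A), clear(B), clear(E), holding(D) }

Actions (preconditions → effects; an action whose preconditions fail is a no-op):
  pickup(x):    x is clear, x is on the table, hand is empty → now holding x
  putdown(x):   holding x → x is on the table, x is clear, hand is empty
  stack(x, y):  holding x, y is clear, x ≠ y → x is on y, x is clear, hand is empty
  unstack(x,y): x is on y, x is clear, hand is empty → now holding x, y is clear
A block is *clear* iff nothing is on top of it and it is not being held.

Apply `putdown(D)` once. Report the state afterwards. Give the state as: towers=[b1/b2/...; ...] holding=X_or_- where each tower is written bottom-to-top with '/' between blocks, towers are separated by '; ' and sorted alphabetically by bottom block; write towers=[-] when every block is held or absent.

before: towers=[B; F/A/G/C/E] holding=D
pre[putdown(D)]: holding(D) ✓
all met → apply putdown(D)
after:  towers=[B; D; F/A/G/C/E] holding=-

towers=[B; D; F/A/G/C/E] holding=-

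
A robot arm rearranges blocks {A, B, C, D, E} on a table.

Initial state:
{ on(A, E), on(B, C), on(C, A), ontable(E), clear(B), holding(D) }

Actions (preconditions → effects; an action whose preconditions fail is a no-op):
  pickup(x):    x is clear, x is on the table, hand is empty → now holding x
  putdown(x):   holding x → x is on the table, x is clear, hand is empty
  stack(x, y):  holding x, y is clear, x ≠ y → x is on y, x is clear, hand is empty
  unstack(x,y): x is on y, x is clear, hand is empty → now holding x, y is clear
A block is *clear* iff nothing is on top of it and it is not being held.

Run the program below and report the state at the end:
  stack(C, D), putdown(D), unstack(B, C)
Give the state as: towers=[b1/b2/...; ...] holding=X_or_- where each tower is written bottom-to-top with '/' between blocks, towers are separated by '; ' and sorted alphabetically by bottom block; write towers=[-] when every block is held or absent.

towers=[D; E/A/C] holding=B

step 1 (stack(C, D)) [no-op]: towers=[E/A/C/B] holding=D
step 2 (putdown(D)): towers=[D; E/A/C/B] holding=-
step 3 (unstack(B, C)): towers=[D; E/A/C] holding=B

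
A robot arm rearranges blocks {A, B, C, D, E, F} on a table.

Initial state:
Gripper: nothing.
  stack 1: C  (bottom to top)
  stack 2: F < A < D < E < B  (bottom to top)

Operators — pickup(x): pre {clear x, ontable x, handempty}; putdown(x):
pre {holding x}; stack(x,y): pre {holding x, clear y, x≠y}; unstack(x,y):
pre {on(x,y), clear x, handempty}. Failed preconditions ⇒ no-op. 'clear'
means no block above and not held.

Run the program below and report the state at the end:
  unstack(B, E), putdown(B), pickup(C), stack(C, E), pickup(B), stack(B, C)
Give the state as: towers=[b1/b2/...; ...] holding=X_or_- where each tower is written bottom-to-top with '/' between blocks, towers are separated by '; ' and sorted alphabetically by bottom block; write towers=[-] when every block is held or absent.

towers=[F/A/D/E/C/B] holding=-

step 1 (unstack(B, E)): towers=[C; F/A/D/E] holding=B
step 2 (putdown(B)): towers=[B; C; F/A/D/E] holding=-
step 3 (pickup(C)): towers=[B; F/A/D/E] holding=C
step 4 (stack(C, E)): towers=[B; F/A/D/E/C] holding=-
step 5 (pickup(B)): towers=[F/A/D/E/C] holding=B
step 6 (stack(B, C)): towers=[F/A/D/E/C/B] holding=-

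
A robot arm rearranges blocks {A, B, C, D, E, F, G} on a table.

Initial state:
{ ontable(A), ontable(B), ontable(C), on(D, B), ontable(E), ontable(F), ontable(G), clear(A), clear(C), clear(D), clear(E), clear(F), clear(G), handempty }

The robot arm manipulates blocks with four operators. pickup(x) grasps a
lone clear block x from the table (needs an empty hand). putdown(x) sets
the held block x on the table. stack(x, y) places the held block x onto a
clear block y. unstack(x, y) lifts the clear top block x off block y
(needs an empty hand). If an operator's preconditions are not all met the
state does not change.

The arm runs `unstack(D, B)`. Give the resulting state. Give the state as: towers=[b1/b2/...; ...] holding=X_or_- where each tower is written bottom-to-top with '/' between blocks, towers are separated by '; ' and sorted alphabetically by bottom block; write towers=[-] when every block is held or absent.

before: towers=[A; B/D; C; E; F; G] holding=-
pre[unstack(D, B)]: on(D,B) ✓, clear(D) ✓, handempty ✓
all met → apply unstack(D, B)
after:  towers=[A; B; C; E; F; G] holding=D

towers=[A; B; C; E; F; G] holding=D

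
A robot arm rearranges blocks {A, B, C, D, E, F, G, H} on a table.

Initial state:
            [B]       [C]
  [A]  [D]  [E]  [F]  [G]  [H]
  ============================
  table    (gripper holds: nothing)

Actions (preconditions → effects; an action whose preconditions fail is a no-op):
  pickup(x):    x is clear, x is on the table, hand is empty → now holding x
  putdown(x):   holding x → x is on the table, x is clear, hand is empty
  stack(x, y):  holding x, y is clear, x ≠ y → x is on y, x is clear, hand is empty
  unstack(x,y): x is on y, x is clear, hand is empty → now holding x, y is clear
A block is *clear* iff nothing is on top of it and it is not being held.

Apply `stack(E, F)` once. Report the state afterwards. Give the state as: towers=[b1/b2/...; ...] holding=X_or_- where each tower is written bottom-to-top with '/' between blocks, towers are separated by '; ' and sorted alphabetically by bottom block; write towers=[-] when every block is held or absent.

before: towers=[A; D; E/B; F; G/C; H] holding=-
pre[stack(E, F)]: holding(E) ✗, clear(F) ✓, E≠F ✓
holding(E) unmet → stack(E, F) is a no-op
after:  towers=[A; D; E/B; F; G/C; H] holding=-

towers=[A; D; E/B; F; G/C; H] holding=-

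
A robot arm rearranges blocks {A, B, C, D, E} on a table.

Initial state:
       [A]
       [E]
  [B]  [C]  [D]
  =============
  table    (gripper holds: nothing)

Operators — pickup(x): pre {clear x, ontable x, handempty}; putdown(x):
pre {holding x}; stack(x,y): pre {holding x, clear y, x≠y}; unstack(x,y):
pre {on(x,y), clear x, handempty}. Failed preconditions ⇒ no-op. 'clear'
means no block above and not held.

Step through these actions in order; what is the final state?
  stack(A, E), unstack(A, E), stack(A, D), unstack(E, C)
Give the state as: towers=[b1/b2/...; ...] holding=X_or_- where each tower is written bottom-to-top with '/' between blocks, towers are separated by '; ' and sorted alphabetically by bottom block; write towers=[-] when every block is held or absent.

step 1 (stack(A, E)) [no-op]: towers=[B; C/E/A; D] holding=-
step 2 (unstack(A, E)): towers=[B; C/E; D] holding=A
step 3 (stack(A, D)): towers=[B; C/E; D/A] holding=-
step 4 (unstack(E, C)): towers=[B; C; D/A] holding=E

towers=[B; C; D/A] holding=E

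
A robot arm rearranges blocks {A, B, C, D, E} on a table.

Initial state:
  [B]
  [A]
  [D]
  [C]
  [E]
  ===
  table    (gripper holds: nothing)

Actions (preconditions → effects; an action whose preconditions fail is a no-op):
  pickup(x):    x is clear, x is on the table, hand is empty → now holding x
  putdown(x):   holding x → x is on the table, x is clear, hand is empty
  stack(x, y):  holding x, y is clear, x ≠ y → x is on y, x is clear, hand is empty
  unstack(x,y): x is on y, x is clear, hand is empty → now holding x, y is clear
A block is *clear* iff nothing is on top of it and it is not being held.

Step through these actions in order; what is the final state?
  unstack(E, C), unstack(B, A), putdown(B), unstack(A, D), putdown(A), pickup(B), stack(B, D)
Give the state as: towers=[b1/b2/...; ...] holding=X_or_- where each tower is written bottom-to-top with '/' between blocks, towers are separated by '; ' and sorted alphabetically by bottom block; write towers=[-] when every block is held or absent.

step 1 (unstack(E, C)) [no-op]: towers=[E/C/D/A/B] holding=-
step 2 (unstack(B, A)): towers=[E/C/D/A] holding=B
step 3 (putdown(B)): towers=[B; E/C/D/A] holding=-
step 4 (unstack(A, D)): towers=[B; E/C/D] holding=A
step 5 (putdown(A)): towers=[A; B; E/C/D] holding=-
step 6 (pickup(B)): towers=[A; E/C/D] holding=B
step 7 (stack(B, D)): towers=[A; E/C/D/B] holding=-

towers=[A; E/C/D/B] holding=-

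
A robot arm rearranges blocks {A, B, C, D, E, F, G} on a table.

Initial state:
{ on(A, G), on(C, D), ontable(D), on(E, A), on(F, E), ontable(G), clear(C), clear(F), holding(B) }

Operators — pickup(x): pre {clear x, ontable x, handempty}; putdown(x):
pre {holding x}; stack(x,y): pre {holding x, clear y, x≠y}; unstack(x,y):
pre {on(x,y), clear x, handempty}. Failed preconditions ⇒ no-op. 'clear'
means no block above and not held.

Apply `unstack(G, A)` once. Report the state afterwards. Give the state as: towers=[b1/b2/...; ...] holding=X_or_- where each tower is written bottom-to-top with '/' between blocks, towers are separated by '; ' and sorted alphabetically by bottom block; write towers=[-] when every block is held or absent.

before: towers=[D/C; G/A/E/F] holding=B
pre[unstack(G, A)]: on(G,A) no, clear(G) no, handempty no
on(G,A), clear(G), handempty unmet → unstack(G, A) is a no-op
after:  towers=[D/C; G/A/E/F] holding=B

towers=[D/C; G/A/E/F] holding=B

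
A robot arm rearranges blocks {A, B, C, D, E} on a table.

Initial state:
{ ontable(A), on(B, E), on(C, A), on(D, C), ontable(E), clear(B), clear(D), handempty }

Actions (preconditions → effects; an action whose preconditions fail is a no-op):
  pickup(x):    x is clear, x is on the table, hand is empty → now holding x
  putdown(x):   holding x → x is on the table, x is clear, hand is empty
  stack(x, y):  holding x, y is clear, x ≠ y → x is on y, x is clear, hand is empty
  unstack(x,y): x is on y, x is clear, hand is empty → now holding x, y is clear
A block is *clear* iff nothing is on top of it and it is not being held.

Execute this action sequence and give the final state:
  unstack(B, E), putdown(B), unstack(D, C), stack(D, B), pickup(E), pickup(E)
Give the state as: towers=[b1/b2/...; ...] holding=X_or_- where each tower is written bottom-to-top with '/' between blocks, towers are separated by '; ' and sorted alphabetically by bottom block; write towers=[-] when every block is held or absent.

step 1 (unstack(B, E)): towers=[A/C/D; E] holding=B
step 2 (putdown(B)): towers=[A/C/D; B; E] holding=-
step 3 (unstack(D, C)): towers=[A/C; B; E] holding=D
step 4 (stack(D, B)): towers=[A/C; B/D; E] holding=-
step 5 (pickup(E)): towers=[A/C; B/D] holding=E
step 6 (pickup(E)) [no-op]: towers=[A/C; B/D] holding=E

towers=[A/C; B/D] holding=E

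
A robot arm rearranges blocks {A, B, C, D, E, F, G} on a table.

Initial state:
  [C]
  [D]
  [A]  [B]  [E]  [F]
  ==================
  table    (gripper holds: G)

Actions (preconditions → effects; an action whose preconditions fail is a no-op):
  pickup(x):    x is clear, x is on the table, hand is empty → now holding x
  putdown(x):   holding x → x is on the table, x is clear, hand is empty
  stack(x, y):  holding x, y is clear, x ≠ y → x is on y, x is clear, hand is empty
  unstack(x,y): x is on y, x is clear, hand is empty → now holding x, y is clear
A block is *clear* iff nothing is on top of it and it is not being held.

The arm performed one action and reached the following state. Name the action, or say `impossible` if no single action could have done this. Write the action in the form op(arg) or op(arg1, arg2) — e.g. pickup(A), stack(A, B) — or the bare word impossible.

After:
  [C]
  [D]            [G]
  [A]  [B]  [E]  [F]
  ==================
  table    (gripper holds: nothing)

target: towers=[A/D/C; B; E; F/G] holding=-
        putdown(G) → towers=[A/D/C; B; E; F; G] holding=-
       stack(G, B) → towers=[A/D/C; B/G; E; F] holding=-
       stack(G, F) → towers=[A/D/C; B; E; F/G] holding=-  ← match
       stack(G, E) → towers=[A/D/C; B; E/G; F] holding=-
       stack(G, C) → towers=[A/D/C/G; B; E; F] holding=-

stack(G, F)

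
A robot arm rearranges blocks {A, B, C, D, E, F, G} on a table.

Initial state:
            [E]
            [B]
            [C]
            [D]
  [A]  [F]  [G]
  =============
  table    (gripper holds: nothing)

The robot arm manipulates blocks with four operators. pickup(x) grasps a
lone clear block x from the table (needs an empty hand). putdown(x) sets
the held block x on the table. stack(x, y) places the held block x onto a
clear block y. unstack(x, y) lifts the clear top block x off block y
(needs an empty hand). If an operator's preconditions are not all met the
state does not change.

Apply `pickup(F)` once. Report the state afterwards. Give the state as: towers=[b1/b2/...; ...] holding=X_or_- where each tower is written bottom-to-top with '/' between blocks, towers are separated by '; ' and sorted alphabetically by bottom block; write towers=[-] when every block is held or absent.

towers=[A; G/D/C/B/E] holding=F

before: towers=[A; F; G/D/C/B/E] holding=-
pre[pickup(F)]: clear(F) ✓, ontable(F) ✓, handempty ✓
all met → apply pickup(F)
after:  towers=[A; G/D/C/B/E] holding=F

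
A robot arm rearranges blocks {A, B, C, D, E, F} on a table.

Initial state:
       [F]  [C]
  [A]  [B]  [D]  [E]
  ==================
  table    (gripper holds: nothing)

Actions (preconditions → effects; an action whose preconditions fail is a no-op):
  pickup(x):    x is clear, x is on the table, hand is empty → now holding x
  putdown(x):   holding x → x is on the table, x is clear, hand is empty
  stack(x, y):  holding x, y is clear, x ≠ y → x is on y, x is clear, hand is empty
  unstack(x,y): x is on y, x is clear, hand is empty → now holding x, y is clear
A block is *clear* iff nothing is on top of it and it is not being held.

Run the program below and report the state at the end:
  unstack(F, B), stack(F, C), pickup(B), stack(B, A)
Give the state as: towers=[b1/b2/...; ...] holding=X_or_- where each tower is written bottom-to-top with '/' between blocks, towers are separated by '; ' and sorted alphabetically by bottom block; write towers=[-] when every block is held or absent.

towers=[A/B; D/C/F; E] holding=-

step 1 (unstack(F, B)): towers=[A; B; D/C; E] holding=F
step 2 (stack(F, C)): towers=[A; B; D/C/F; E] holding=-
step 3 (pickup(B)): towers=[A; D/C/F; E] holding=B
step 4 (stack(B, A)): towers=[A/B; D/C/F; E] holding=-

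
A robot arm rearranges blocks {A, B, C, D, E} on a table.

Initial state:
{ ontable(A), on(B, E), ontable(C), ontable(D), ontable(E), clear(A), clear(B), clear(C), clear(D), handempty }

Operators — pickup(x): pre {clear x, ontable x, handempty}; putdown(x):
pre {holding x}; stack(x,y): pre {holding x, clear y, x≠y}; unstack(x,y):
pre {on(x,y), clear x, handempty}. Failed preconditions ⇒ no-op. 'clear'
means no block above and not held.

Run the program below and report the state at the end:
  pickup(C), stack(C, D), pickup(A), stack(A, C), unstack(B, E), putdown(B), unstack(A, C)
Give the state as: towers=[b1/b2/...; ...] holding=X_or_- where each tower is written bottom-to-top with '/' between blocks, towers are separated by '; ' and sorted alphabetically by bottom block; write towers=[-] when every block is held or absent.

towers=[B; D/C; E] holding=A

step 1 (pickup(C)): towers=[A; D; E/B] holding=C
step 2 (stack(C, D)): towers=[A; D/C; E/B] holding=-
step 3 (pickup(A)): towers=[D/C; E/B] holding=A
step 4 (stack(A, C)): towers=[D/C/A; E/B] holding=-
step 5 (unstack(B, E)): towers=[D/C/A; E] holding=B
step 6 (putdown(B)): towers=[B; D/C/A; E] holding=-
step 7 (unstack(A, C)): towers=[B; D/C; E] holding=A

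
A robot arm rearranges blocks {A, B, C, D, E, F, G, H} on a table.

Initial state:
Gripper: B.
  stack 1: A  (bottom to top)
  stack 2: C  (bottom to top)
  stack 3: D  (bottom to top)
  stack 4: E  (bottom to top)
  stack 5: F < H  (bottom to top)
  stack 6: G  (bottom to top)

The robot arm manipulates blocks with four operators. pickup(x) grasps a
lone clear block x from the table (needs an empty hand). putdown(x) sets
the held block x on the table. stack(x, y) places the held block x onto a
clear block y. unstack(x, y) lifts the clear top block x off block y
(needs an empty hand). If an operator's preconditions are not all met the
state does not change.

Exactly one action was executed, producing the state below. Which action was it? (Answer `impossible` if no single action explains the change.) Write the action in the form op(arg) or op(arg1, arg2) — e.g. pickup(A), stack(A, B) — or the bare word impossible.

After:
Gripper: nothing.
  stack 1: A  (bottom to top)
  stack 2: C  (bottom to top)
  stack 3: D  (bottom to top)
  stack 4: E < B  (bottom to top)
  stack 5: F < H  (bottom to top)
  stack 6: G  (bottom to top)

stack(B, E)

target: towers=[A; C; D; E/B; F/H; G] holding=-
        putdown(B) → towers=[A; B; C; D; E; F/H; G] holding=-
       stack(B, G) → towers=[A; C; D; E; F/H; G/B] holding=-
       stack(B, A) → towers=[A/B; C; D; E; F/H; G] holding=-
       stack(B, E) → towers=[A; C; D; E/B; F/H; G] holding=-  ← match
       stack(B, H) → towers=[A; C; D; E; F/H/B; G] holding=-
       stack(B, D) → towers=[A; C; D/B; E; F/H; G] holding=-
       stack(B, C) → towers=[A; C/B; D; E; F/H; G] holding=-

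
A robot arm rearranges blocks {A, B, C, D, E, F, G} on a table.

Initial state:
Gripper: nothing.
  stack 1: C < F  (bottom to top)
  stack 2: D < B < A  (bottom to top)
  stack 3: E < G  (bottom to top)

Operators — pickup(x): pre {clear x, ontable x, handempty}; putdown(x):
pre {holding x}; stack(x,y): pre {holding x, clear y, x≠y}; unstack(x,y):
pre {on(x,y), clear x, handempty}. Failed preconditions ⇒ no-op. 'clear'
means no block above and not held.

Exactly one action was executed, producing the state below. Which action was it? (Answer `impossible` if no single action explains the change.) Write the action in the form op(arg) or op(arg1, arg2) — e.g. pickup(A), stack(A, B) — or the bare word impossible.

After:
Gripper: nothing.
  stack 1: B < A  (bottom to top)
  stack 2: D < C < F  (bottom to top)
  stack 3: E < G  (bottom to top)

target: towers=[B/A; D/C/F; E/G] holding=-
     unstack(F, C) → towers=[C; D/B/A; E/G] holding=F
     unstack(G, E) → towers=[C/F; D/B/A; E] holding=G
     unstack(A, B) → towers=[C/F; D/B; E/G] holding=A
none of the 3 applicable actions match → impossible

impossible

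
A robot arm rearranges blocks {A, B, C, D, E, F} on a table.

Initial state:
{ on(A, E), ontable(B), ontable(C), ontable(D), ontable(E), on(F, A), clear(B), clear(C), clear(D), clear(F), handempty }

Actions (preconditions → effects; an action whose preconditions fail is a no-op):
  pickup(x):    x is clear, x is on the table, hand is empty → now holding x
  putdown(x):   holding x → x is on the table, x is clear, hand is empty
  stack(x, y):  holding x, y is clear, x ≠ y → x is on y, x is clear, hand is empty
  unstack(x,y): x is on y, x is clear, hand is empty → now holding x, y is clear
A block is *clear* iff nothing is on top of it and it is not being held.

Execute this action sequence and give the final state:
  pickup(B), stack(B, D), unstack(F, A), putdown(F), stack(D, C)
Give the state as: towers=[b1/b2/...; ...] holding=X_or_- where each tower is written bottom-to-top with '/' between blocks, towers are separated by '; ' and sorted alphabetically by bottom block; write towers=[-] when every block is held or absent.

step 1 (pickup(B)): towers=[C; D; E/A/F] holding=B
step 2 (stack(B, D)): towers=[C; D/B; E/A/F] holding=-
step 3 (unstack(F, A)): towers=[C; D/B; E/A] holding=F
step 4 (putdown(F)): towers=[C; D/B; E/A; F] holding=-
step 5 (stack(D, C)) [no-op]: towers=[C; D/B; E/A; F] holding=-

towers=[C; D/B; E/A; F] holding=-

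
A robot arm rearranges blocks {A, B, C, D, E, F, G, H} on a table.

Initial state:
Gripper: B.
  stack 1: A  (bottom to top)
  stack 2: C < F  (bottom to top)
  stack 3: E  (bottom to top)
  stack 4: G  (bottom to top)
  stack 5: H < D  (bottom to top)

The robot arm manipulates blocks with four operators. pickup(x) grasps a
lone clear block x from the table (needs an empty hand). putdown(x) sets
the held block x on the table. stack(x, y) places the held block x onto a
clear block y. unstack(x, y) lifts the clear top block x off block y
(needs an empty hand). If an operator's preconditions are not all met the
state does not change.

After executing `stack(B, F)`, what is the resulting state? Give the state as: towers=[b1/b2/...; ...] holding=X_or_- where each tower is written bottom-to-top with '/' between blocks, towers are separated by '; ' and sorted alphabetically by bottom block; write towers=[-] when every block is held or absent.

before: towers=[A; C/F; E; G; H/D] holding=B
pre[stack(B, F)]: holding(B) ✓, clear(F) ✓, B≠F ✓
all met → apply stack(B, F)
after:  towers=[A; C/F/B; E; G; H/D] holding=-

towers=[A; C/F/B; E; G; H/D] holding=-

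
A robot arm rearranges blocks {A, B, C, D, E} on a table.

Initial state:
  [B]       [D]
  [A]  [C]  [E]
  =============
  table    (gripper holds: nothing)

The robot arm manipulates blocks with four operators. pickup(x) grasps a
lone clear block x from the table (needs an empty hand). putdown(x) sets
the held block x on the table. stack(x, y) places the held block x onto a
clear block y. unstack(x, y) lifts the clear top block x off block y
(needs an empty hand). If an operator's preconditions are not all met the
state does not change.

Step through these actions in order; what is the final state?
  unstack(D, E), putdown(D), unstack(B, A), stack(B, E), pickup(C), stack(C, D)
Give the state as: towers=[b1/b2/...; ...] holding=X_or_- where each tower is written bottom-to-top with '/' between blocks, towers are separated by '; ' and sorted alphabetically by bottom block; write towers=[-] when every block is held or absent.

towers=[A; D/C; E/B] holding=-

step 1 (unstack(D, E)): towers=[A/B; C; E] holding=D
step 2 (putdown(D)): towers=[A/B; C; D; E] holding=-
step 3 (unstack(B, A)): towers=[A; C; D; E] holding=B
step 4 (stack(B, E)): towers=[A; C; D; E/B] holding=-
step 5 (pickup(C)): towers=[A; D; E/B] holding=C
step 6 (stack(C, D)): towers=[A; D/C; E/B] holding=-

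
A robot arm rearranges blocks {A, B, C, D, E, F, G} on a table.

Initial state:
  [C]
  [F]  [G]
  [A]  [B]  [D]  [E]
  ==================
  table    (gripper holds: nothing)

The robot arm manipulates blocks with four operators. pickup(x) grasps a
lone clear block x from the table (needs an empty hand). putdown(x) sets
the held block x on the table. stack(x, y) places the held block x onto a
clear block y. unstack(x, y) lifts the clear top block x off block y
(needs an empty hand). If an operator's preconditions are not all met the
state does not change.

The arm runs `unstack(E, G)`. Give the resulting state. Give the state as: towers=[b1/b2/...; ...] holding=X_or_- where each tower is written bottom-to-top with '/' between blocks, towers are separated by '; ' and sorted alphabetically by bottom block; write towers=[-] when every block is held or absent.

before: towers=[A/F/C; B/G; D; E] holding=-
pre[unstack(E, G)]: on(E,G) ✗, clear(E) ✓, handempty ✓
on(E,G) unmet → unstack(E, G) is a no-op
after:  towers=[A/F/C; B/G; D; E] holding=-

towers=[A/F/C; B/G; D; E] holding=-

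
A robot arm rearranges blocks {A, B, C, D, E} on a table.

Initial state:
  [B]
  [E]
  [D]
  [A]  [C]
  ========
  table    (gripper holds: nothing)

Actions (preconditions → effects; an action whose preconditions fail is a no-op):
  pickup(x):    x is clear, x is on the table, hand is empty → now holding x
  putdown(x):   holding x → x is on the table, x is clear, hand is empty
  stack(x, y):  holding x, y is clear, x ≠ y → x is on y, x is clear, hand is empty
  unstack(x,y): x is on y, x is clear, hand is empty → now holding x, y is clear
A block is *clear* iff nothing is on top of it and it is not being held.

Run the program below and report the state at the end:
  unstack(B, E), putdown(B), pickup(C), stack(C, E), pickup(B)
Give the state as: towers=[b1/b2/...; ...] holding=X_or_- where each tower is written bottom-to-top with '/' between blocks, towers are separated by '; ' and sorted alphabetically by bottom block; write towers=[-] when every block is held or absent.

step 1 (unstack(B, E)): towers=[A/D/E; C] holding=B
step 2 (putdown(B)): towers=[A/D/E; B; C] holding=-
step 3 (pickup(C)): towers=[A/D/E; B] holding=C
step 4 (stack(C, E)): towers=[A/D/E/C; B] holding=-
step 5 (pickup(B)): towers=[A/D/E/C] holding=B

towers=[A/D/E/C] holding=B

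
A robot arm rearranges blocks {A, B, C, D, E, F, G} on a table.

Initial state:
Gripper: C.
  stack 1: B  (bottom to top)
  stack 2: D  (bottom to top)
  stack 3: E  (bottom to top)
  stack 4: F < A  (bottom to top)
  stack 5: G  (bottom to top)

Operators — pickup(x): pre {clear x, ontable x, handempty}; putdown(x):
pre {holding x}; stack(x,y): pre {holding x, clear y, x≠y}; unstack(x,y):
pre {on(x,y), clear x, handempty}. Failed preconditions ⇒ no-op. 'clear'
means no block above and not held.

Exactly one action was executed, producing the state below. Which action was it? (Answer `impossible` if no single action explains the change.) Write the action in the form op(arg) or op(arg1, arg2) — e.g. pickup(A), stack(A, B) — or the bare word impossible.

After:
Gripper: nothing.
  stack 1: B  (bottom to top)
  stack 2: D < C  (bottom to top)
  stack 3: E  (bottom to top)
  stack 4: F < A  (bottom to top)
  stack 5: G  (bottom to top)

target: towers=[B; D/C; E; F/A; G] holding=-
        putdown(C) → towers=[B; C; D; E; F/A; G] holding=-
       stack(C, B) → towers=[B/C; D; E; F/A; G] holding=-
       stack(C, G) → towers=[B; D; E; F/A; G/C] holding=-
       stack(C, D) → towers=[B; D/C; E; F/A; G] holding=-  ← match
       stack(C, A) → towers=[B; D; E; F/A/C; G] holding=-
       stack(C, E) → towers=[B; D; E/C; F/A; G] holding=-

stack(C, D)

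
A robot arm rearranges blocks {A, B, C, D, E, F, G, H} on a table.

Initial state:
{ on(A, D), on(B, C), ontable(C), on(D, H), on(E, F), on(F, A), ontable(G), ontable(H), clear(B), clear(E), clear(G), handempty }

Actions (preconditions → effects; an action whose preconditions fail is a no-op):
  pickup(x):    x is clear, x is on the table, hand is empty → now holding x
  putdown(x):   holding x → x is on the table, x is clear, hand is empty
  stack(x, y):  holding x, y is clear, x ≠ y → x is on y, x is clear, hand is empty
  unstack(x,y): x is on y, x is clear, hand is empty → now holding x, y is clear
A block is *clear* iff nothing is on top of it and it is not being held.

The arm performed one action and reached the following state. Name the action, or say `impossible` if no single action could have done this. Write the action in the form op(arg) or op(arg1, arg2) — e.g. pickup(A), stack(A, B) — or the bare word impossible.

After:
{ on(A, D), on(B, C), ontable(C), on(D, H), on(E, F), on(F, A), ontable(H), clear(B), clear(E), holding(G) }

pickup(G)

target: towers=[C/B; H/D/A/F/E] holding=G
         pickup(G) → towers=[C/B; H/D/A/F/E] holding=G  ← match
     unstack(E, F) → towers=[C/B; G; H/D/A/F] holding=E
     unstack(B, C) → towers=[C; G; H/D/A/F/E] holding=B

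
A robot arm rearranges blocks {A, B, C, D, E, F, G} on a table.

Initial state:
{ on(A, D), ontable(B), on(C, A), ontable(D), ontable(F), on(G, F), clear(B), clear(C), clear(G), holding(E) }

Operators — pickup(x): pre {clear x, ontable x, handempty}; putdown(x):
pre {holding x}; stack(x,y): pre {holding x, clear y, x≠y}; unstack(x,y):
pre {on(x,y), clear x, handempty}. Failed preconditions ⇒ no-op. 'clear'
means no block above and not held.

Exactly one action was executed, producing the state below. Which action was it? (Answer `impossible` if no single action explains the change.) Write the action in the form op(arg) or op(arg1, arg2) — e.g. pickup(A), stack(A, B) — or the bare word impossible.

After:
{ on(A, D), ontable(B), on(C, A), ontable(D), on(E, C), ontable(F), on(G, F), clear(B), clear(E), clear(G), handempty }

target: towers=[B; D/A/C/E; F/G] holding=-
        putdown(E) → towers=[B; D/A/C; E; F/G] holding=-
       stack(E, B) → towers=[B/E; D/A/C; F/G] holding=-
       stack(E, G) → towers=[B; D/A/C; F/G/E] holding=-
       stack(E, C) → towers=[B; D/A/C/E; F/G] holding=-  ← match

stack(E, C)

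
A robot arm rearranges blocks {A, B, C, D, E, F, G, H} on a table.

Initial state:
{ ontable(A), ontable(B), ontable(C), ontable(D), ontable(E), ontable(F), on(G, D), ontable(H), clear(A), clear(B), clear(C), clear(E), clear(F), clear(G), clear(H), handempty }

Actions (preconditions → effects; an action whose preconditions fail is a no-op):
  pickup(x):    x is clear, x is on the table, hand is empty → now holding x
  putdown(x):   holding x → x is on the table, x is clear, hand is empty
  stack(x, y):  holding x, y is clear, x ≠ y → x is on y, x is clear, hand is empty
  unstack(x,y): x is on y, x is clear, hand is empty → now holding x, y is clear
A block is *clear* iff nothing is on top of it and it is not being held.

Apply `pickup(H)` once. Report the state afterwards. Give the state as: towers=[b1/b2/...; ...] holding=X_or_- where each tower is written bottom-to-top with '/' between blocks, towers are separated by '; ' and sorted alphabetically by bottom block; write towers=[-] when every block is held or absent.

before: towers=[A; B; C; D/G; E; F; H] holding=-
pre[pickup(H)]: clear(H) ✓, ontable(H) ✓, handempty ✓
all met → apply pickup(H)
after:  towers=[A; B; C; D/G; E; F] holding=H

towers=[A; B; C; D/G; E; F] holding=H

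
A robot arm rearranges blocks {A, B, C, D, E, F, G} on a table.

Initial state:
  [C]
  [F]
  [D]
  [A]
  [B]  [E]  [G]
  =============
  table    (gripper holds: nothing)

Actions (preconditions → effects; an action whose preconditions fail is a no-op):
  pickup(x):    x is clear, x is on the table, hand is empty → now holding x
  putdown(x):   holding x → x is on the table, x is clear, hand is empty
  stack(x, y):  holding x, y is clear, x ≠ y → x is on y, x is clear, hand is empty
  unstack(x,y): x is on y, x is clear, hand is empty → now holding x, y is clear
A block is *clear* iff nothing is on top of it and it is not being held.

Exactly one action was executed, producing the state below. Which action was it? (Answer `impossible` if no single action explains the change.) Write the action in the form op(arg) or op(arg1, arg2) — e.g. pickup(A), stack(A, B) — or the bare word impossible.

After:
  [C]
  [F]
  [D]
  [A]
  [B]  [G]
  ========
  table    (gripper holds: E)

pickup(E)

target: towers=[B/A/D/F/C; G] holding=E
         pickup(G) → towers=[B/A/D/F/C; E] holding=G
         pickup(E) → towers=[B/A/D/F/C; G] holding=E  ← match
     unstack(C, F) → towers=[B/A/D/F; E; G] holding=C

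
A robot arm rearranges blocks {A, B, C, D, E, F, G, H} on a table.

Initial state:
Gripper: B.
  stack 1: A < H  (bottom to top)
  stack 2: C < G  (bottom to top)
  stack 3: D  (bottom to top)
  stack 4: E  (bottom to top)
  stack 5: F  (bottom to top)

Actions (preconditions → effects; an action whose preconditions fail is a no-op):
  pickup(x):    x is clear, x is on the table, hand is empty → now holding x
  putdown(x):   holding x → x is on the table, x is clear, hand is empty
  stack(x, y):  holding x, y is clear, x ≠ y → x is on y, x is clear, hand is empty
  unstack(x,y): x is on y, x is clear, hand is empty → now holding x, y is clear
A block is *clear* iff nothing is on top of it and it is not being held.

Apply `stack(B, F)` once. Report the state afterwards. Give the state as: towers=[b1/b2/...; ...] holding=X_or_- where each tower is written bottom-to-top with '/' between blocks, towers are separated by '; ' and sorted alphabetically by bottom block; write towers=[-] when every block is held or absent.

towers=[A/H; C/G; D; E; F/B] holding=-

before: towers=[A/H; C/G; D; E; F] holding=B
pre[stack(B, F)]: holding(B) yes, clear(F) yes, B≠F yes
all met → apply stack(B, F)
after:  towers=[A/H; C/G; D; E; F/B] holding=-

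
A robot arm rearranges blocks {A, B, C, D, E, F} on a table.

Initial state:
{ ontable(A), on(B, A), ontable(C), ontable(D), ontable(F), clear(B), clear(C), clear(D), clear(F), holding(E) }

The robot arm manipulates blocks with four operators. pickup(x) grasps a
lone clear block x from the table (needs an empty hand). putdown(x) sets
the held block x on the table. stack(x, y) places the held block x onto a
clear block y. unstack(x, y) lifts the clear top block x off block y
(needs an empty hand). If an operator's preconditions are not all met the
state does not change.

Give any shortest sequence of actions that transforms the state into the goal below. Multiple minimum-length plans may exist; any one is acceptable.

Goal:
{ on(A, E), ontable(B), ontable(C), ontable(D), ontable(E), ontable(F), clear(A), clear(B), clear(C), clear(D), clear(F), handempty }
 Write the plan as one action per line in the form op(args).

step 1 (putdown(E)): towers=[A/B; C; D; E; F] holding=-
step 2 (unstack(B, A)): towers=[A; C; D; E; F] holding=B
step 3 (putdown(B)): towers=[A; B; C; D; E; F] holding=-
step 4 (pickup(A)): towers=[B; C; D; E; F] holding=A
step 5 (stack(A, E)): towers=[B; C; D; E/A; F] holding=-
goal check: towers=[B; C; D; E/A; F] holding=- — reached (length 5, optimal by BFS)

putdown(E)
unstack(B, A)
putdown(B)
pickup(A)
stack(A, E)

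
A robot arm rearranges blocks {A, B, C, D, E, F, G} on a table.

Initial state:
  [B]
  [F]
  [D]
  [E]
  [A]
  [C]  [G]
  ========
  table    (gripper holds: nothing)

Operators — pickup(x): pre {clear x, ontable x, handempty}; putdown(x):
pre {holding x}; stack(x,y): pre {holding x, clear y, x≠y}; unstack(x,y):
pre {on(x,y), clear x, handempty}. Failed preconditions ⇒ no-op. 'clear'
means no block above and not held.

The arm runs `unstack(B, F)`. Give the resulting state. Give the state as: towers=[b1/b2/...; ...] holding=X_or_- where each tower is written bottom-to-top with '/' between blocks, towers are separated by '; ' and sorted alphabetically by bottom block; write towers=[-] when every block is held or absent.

before: towers=[C/A/E/D/F/B; G] holding=-
pre[unstack(B, F)]: on(B,F) ✓, clear(B) ✓, handempty ✓
all met → apply unstack(B, F)
after:  towers=[C/A/E/D/F; G] holding=B

towers=[C/A/E/D/F; G] holding=B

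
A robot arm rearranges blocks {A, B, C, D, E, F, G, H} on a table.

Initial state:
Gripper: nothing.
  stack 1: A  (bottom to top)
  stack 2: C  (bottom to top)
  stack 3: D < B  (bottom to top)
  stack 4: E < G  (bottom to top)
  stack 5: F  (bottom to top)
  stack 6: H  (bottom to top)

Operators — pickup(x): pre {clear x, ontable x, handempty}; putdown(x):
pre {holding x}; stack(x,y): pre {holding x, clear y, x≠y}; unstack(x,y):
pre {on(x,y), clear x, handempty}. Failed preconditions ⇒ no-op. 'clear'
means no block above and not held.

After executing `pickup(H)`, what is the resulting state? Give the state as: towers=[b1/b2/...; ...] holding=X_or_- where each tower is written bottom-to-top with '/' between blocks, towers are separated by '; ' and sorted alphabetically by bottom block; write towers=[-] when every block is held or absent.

before: towers=[A; C; D/B; E/G; F; H] holding=-
pre[pickup(H)]: clear(H) yes, ontable(H) yes, handempty yes
all met → apply pickup(H)
after:  towers=[A; C; D/B; E/G; F] holding=H

towers=[A; C; D/B; E/G; F] holding=H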